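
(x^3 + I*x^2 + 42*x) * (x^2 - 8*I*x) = x^5 - 7*I*x^4 + 50*x^3 - 336*I*x^2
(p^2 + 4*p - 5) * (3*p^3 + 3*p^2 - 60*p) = 3*p^5 + 15*p^4 - 63*p^3 - 255*p^2 + 300*p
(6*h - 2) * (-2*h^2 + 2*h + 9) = -12*h^3 + 16*h^2 + 50*h - 18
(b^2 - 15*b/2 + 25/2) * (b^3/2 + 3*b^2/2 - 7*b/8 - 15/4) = b^5/2 - 9*b^4/4 - 47*b^3/8 + 345*b^2/16 + 275*b/16 - 375/8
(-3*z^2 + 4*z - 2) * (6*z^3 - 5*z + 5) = -18*z^5 + 24*z^4 + 3*z^3 - 35*z^2 + 30*z - 10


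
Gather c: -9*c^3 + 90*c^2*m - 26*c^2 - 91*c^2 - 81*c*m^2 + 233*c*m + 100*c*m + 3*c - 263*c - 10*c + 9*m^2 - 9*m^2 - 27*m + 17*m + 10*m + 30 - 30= -9*c^3 + c^2*(90*m - 117) + c*(-81*m^2 + 333*m - 270)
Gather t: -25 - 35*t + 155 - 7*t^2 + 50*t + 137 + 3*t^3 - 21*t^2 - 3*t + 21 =3*t^3 - 28*t^2 + 12*t + 288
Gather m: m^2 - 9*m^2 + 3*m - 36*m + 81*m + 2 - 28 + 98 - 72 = -8*m^2 + 48*m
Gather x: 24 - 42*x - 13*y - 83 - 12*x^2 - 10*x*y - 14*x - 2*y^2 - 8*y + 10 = -12*x^2 + x*(-10*y - 56) - 2*y^2 - 21*y - 49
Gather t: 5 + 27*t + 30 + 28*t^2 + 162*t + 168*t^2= 196*t^2 + 189*t + 35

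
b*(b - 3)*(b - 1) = b^3 - 4*b^2 + 3*b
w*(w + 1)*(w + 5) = w^3 + 6*w^2 + 5*w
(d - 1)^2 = d^2 - 2*d + 1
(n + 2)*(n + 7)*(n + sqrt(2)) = n^3 + sqrt(2)*n^2 + 9*n^2 + 9*sqrt(2)*n + 14*n + 14*sqrt(2)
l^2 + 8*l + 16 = (l + 4)^2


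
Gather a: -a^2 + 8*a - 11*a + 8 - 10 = -a^2 - 3*a - 2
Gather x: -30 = -30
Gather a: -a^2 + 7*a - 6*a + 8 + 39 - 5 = -a^2 + a + 42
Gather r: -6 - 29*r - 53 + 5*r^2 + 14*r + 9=5*r^2 - 15*r - 50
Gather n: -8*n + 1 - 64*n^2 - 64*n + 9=-64*n^2 - 72*n + 10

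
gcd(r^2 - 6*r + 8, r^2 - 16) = r - 4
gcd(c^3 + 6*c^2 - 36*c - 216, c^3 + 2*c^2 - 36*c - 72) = c^2 - 36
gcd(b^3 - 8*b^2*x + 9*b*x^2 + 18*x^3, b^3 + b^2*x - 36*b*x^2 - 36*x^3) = -b^2 + 5*b*x + 6*x^2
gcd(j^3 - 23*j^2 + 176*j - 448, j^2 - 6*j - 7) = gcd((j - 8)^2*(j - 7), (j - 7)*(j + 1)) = j - 7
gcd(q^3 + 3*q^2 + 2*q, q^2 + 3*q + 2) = q^2 + 3*q + 2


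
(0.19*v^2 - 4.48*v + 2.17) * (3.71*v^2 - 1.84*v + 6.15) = 0.7049*v^4 - 16.9704*v^3 + 17.4624*v^2 - 31.5448*v + 13.3455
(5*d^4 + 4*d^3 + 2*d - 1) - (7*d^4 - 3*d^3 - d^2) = -2*d^4 + 7*d^3 + d^2 + 2*d - 1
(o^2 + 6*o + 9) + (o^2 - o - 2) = 2*o^2 + 5*o + 7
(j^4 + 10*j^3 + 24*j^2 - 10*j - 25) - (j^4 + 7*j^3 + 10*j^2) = 3*j^3 + 14*j^2 - 10*j - 25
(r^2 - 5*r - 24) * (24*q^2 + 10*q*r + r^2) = 24*q^2*r^2 - 120*q^2*r - 576*q^2 + 10*q*r^3 - 50*q*r^2 - 240*q*r + r^4 - 5*r^3 - 24*r^2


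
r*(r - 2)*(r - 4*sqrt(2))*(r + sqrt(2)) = r^4 - 3*sqrt(2)*r^3 - 2*r^3 - 8*r^2 + 6*sqrt(2)*r^2 + 16*r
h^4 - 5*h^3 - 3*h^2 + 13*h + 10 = (h - 5)*(h - 2)*(h + 1)^2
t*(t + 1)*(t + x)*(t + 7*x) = t^4 + 8*t^3*x + t^3 + 7*t^2*x^2 + 8*t^2*x + 7*t*x^2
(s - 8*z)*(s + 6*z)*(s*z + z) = s^3*z - 2*s^2*z^2 + s^2*z - 48*s*z^3 - 2*s*z^2 - 48*z^3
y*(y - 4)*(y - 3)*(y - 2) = y^4 - 9*y^3 + 26*y^2 - 24*y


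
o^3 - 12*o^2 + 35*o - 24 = (o - 8)*(o - 3)*(o - 1)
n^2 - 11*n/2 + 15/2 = (n - 3)*(n - 5/2)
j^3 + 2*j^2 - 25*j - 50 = (j - 5)*(j + 2)*(j + 5)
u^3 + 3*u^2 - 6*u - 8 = (u - 2)*(u + 1)*(u + 4)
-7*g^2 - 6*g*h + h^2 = (-7*g + h)*(g + h)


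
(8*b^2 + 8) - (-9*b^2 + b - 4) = 17*b^2 - b + 12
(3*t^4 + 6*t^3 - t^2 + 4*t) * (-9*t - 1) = -27*t^5 - 57*t^4 + 3*t^3 - 35*t^2 - 4*t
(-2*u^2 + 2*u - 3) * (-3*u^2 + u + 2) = 6*u^4 - 8*u^3 + 7*u^2 + u - 6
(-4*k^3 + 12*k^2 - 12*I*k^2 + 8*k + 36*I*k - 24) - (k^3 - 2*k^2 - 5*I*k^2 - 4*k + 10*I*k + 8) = -5*k^3 + 14*k^2 - 7*I*k^2 + 12*k + 26*I*k - 32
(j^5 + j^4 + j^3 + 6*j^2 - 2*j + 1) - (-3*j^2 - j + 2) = j^5 + j^4 + j^3 + 9*j^2 - j - 1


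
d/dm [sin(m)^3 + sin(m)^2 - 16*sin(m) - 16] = (3*sin(m)^2 + 2*sin(m) - 16)*cos(m)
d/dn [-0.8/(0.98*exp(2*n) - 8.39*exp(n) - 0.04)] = (1.568*exp(n) - 6.712)*exp(n)/(-0.98*exp(2*n) + 8.39*exp(n) + 0.04)^2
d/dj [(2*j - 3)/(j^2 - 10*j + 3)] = 2*(-j^2 + 3*j - 12)/(j^4 - 20*j^3 + 106*j^2 - 60*j + 9)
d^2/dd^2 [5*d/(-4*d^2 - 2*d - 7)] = 20*(-2*d*(4*d + 1)^2 + (6*d + 1)*(4*d^2 + 2*d + 7))/(4*d^2 + 2*d + 7)^3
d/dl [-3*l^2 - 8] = -6*l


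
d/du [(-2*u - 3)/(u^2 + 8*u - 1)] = 2*(u^2 + 3*u + 13)/(u^4 + 16*u^3 + 62*u^2 - 16*u + 1)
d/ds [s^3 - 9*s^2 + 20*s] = 3*s^2 - 18*s + 20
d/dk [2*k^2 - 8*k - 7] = 4*k - 8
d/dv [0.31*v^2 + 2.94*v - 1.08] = 0.62*v + 2.94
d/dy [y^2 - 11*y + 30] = 2*y - 11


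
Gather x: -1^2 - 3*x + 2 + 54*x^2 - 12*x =54*x^2 - 15*x + 1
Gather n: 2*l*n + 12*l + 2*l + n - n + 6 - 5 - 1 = 2*l*n + 14*l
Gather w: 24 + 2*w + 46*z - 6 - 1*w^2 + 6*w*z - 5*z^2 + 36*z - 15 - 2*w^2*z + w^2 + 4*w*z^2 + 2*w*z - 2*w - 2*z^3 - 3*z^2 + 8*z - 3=-2*w^2*z + w*(4*z^2 + 8*z) - 2*z^3 - 8*z^2 + 90*z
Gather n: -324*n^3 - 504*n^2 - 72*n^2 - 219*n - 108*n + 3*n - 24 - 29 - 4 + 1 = -324*n^3 - 576*n^2 - 324*n - 56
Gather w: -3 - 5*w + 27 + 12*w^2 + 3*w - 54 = 12*w^2 - 2*w - 30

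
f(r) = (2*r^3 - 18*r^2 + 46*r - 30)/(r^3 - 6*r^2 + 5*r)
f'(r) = (-3*r^2 + 12*r - 5)*(2*r^3 - 18*r^2 + 46*r - 30)/(r^3 - 6*r^2 + 5*r)^2 + (6*r^2 - 36*r + 46)/(r^3 - 6*r^2 + 5*r) = 6/r^2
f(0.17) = -33.29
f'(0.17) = 207.61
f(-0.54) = 13.11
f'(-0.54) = 20.58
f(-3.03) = 3.98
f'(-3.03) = 0.65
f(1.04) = -3.77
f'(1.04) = 5.55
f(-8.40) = 2.71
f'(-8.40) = 0.09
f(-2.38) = 4.52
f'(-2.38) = 1.06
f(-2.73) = 4.20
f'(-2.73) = 0.81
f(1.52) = -1.95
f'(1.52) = 2.60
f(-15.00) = 2.40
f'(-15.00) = 0.03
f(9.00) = 1.33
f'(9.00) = 0.07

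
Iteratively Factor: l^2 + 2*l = (l)*(l + 2)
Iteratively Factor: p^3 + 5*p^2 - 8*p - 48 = (p - 3)*(p^2 + 8*p + 16) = (p - 3)*(p + 4)*(p + 4)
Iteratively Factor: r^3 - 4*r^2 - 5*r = (r)*(r^2 - 4*r - 5) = r*(r + 1)*(r - 5)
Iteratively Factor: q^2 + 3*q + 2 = (q + 1)*(q + 2)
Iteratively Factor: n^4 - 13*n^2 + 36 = (n + 2)*(n^3 - 2*n^2 - 9*n + 18) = (n - 2)*(n + 2)*(n^2 - 9) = (n - 3)*(n - 2)*(n + 2)*(n + 3)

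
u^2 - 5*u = u*(u - 5)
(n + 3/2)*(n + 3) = n^2 + 9*n/2 + 9/2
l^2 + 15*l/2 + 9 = (l + 3/2)*(l + 6)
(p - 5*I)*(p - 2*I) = p^2 - 7*I*p - 10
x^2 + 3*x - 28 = (x - 4)*(x + 7)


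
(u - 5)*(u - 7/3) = u^2 - 22*u/3 + 35/3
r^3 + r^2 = r^2*(r + 1)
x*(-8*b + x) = -8*b*x + x^2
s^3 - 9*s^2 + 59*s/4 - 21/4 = (s - 7)*(s - 3/2)*(s - 1/2)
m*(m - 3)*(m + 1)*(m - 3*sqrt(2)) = m^4 - 3*sqrt(2)*m^3 - 2*m^3 - 3*m^2 + 6*sqrt(2)*m^2 + 9*sqrt(2)*m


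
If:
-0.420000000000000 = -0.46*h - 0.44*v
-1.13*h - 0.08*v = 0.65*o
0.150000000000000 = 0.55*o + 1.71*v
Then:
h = 0.53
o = -0.97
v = 0.40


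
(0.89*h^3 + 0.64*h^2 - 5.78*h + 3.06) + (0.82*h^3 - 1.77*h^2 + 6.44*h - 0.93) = 1.71*h^3 - 1.13*h^2 + 0.66*h + 2.13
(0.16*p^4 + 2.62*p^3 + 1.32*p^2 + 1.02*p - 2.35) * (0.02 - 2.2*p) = -0.352*p^5 - 5.7608*p^4 - 2.8516*p^3 - 2.2176*p^2 + 5.1904*p - 0.047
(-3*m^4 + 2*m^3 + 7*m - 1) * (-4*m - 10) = 12*m^5 + 22*m^4 - 20*m^3 - 28*m^2 - 66*m + 10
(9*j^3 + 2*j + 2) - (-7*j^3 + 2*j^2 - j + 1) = 16*j^3 - 2*j^2 + 3*j + 1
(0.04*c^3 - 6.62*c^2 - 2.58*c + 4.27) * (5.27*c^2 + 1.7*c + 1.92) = 0.2108*c^5 - 34.8194*c^4 - 24.7738*c^3 + 5.4065*c^2 + 2.3054*c + 8.1984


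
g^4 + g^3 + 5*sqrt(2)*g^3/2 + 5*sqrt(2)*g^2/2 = g^2*(g + 1)*(g + 5*sqrt(2)/2)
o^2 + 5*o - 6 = (o - 1)*(o + 6)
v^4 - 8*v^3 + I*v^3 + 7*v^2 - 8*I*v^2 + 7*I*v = v*(v - 7)*(v - 1)*(v + I)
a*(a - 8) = a^2 - 8*a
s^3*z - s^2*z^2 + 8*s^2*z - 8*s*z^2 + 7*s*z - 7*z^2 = (s + 7)*(s - z)*(s*z + z)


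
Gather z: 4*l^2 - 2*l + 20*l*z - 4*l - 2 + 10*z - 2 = 4*l^2 - 6*l + z*(20*l + 10) - 4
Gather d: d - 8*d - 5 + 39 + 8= 42 - 7*d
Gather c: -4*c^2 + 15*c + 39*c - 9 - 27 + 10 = -4*c^2 + 54*c - 26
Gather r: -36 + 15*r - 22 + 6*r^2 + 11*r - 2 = 6*r^2 + 26*r - 60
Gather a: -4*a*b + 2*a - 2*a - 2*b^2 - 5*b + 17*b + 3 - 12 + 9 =-4*a*b - 2*b^2 + 12*b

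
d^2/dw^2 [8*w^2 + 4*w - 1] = 16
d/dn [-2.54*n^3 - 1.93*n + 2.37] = -7.62*n^2 - 1.93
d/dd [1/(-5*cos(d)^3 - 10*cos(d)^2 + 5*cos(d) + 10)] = (-3*cos(d)^2 - 4*cos(d) + 1)/(5*(cos(d) + 2)^2*sin(d)^3)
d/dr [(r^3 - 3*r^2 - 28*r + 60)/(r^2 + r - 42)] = (r^2 + 14*r + 31)/(r^2 + 14*r + 49)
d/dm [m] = 1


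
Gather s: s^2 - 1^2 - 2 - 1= s^2 - 4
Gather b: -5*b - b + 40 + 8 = 48 - 6*b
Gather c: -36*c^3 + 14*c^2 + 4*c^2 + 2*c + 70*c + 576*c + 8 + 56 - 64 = -36*c^3 + 18*c^2 + 648*c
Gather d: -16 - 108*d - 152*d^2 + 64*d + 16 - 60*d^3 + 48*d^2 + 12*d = -60*d^3 - 104*d^2 - 32*d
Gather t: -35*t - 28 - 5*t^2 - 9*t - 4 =-5*t^2 - 44*t - 32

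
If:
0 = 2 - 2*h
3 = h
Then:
No Solution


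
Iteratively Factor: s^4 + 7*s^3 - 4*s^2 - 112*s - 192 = (s + 3)*(s^3 + 4*s^2 - 16*s - 64) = (s + 3)*(s + 4)*(s^2 - 16) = (s + 3)*(s + 4)^2*(s - 4)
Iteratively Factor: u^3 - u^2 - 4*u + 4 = (u + 2)*(u^2 - 3*u + 2) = (u - 2)*(u + 2)*(u - 1)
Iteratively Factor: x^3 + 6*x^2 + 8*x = (x + 4)*(x^2 + 2*x) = x*(x + 4)*(x + 2)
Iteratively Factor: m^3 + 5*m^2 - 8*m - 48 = (m - 3)*(m^2 + 8*m + 16) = (m - 3)*(m + 4)*(m + 4)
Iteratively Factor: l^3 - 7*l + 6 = (l + 3)*(l^2 - 3*l + 2) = (l - 1)*(l + 3)*(l - 2)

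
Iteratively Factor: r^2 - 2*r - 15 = (r + 3)*(r - 5)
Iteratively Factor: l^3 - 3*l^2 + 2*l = (l)*(l^2 - 3*l + 2) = l*(l - 2)*(l - 1)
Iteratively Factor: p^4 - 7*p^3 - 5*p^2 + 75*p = (p + 3)*(p^3 - 10*p^2 + 25*p) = (p - 5)*(p + 3)*(p^2 - 5*p) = (p - 5)^2*(p + 3)*(p)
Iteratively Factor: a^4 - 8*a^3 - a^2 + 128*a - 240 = (a - 5)*(a^3 - 3*a^2 - 16*a + 48) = (a - 5)*(a - 3)*(a^2 - 16) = (a - 5)*(a - 3)*(a + 4)*(a - 4)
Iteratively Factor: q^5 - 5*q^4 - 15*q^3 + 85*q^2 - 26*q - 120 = (q + 1)*(q^4 - 6*q^3 - 9*q^2 + 94*q - 120) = (q - 3)*(q + 1)*(q^3 - 3*q^2 - 18*q + 40) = (q - 3)*(q + 1)*(q + 4)*(q^2 - 7*q + 10) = (q - 5)*(q - 3)*(q + 1)*(q + 4)*(q - 2)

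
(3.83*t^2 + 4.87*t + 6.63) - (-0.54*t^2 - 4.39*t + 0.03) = 4.37*t^2 + 9.26*t + 6.6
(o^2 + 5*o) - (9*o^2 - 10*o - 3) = -8*o^2 + 15*o + 3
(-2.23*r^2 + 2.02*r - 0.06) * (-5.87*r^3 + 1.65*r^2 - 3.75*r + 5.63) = 13.0901*r^5 - 15.5369*r^4 + 12.0477*r^3 - 20.2289*r^2 + 11.5976*r - 0.3378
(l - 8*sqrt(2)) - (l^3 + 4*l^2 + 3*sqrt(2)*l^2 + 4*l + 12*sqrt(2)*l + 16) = -l^3 - 3*sqrt(2)*l^2 - 4*l^2 - 12*sqrt(2)*l - 3*l - 16 - 8*sqrt(2)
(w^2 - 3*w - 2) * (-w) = -w^3 + 3*w^2 + 2*w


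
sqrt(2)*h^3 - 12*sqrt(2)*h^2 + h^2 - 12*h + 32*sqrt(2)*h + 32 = (h - 8)*(h - 4)*(sqrt(2)*h + 1)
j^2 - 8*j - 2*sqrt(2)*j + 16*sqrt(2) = (j - 8)*(j - 2*sqrt(2))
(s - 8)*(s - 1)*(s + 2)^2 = s^4 - 5*s^3 - 24*s^2 - 4*s + 32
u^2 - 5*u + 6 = (u - 3)*(u - 2)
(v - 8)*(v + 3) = v^2 - 5*v - 24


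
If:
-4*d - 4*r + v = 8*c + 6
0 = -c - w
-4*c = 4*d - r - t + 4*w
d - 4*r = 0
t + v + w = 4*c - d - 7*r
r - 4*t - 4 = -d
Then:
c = -146/165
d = -16/55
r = -4/55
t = -12/11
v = -38/15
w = 146/165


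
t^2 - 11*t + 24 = (t - 8)*(t - 3)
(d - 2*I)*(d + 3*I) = d^2 + I*d + 6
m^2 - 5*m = m*(m - 5)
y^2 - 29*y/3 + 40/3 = (y - 8)*(y - 5/3)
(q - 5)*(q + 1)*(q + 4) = q^3 - 21*q - 20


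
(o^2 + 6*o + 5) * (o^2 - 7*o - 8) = o^4 - o^3 - 45*o^2 - 83*o - 40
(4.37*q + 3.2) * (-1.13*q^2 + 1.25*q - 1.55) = -4.9381*q^3 + 1.8465*q^2 - 2.7735*q - 4.96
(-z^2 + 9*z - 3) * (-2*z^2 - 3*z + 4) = 2*z^4 - 15*z^3 - 25*z^2 + 45*z - 12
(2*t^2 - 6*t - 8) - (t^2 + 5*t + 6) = t^2 - 11*t - 14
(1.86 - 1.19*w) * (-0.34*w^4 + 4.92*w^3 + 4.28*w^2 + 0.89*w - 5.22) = 0.4046*w^5 - 6.4872*w^4 + 4.058*w^3 + 6.9017*w^2 + 7.8672*w - 9.7092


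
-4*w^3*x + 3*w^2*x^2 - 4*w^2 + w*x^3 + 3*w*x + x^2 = (-w + x)*(4*w + x)*(w*x + 1)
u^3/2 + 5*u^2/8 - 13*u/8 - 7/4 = (u/2 + 1/2)*(u - 7/4)*(u + 2)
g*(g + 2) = g^2 + 2*g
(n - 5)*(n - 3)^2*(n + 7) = n^4 - 4*n^3 - 38*n^2 + 228*n - 315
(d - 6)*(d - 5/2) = d^2 - 17*d/2 + 15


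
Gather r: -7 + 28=21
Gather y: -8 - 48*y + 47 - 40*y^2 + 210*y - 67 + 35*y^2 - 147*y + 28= -5*y^2 + 15*y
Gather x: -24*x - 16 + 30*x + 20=6*x + 4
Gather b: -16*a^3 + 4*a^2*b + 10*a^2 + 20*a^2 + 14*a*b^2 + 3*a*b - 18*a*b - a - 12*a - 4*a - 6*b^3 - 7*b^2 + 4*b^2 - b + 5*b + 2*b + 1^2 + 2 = -16*a^3 + 30*a^2 - 17*a - 6*b^3 + b^2*(14*a - 3) + b*(4*a^2 - 15*a + 6) + 3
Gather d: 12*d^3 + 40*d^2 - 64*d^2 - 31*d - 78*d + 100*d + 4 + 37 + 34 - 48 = 12*d^3 - 24*d^2 - 9*d + 27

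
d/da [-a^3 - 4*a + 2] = -3*a^2 - 4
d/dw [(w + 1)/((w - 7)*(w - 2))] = (-w^2 - 2*w + 23)/(w^4 - 18*w^3 + 109*w^2 - 252*w + 196)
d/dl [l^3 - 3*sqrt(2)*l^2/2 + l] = 3*l^2 - 3*sqrt(2)*l + 1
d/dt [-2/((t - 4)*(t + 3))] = 2*(2*t - 1)/((t - 4)^2*(t + 3)^2)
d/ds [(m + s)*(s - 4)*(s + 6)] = 2*m*s + 2*m + 3*s^2 + 4*s - 24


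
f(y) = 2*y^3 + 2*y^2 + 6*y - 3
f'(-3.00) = 48.00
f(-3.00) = -57.00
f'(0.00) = 6.00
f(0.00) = -3.00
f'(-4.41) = 105.05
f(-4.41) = -162.10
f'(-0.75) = 6.38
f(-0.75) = -7.22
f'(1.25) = 20.38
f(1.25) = 11.53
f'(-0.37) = 5.34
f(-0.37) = -5.05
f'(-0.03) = 5.89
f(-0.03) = -3.18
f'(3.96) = 115.93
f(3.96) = 176.32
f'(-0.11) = 5.63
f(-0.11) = -3.64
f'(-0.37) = 5.34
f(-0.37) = -5.05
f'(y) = 6*y^2 + 4*y + 6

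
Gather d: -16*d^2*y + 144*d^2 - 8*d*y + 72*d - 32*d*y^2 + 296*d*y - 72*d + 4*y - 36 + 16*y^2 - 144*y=d^2*(144 - 16*y) + d*(-32*y^2 + 288*y) + 16*y^2 - 140*y - 36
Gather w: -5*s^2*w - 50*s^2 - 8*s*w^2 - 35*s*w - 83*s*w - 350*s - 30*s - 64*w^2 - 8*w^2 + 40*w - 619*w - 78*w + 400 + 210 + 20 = -50*s^2 - 380*s + w^2*(-8*s - 72) + w*(-5*s^2 - 118*s - 657) + 630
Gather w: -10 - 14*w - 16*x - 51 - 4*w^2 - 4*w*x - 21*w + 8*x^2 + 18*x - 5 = -4*w^2 + w*(-4*x - 35) + 8*x^2 + 2*x - 66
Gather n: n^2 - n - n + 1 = n^2 - 2*n + 1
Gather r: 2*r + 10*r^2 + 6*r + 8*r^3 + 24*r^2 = 8*r^3 + 34*r^2 + 8*r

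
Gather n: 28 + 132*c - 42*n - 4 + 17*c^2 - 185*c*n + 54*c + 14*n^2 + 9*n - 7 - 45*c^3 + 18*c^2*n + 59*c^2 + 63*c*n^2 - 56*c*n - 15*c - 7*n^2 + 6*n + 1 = -45*c^3 + 76*c^2 + 171*c + n^2*(63*c + 7) + n*(18*c^2 - 241*c - 27) + 18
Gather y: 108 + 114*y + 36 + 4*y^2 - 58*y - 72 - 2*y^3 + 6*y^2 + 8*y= -2*y^3 + 10*y^2 + 64*y + 72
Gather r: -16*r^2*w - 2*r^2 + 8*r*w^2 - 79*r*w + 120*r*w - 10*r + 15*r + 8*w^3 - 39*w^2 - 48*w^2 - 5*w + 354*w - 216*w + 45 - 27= r^2*(-16*w - 2) + r*(8*w^2 + 41*w + 5) + 8*w^3 - 87*w^2 + 133*w + 18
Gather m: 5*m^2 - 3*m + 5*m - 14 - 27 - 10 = 5*m^2 + 2*m - 51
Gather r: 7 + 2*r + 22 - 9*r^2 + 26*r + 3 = -9*r^2 + 28*r + 32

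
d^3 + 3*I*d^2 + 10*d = d*(d - 2*I)*(d + 5*I)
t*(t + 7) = t^2 + 7*t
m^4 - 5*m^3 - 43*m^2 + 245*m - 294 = (m - 7)*(m - 3)*(m - 2)*(m + 7)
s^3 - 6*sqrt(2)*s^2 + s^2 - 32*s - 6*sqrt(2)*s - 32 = (s + 1)*(s - 8*sqrt(2))*(s + 2*sqrt(2))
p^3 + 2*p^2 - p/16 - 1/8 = (p - 1/4)*(p + 1/4)*(p + 2)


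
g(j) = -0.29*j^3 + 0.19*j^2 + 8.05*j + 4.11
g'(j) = -0.87*j^2 + 0.38*j + 8.05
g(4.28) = 19.31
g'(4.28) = -6.26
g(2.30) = 20.10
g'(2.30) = 4.32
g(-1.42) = -6.11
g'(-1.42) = 5.76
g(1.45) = 15.30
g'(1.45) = 6.77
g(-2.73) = -10.55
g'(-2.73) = 0.53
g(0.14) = 5.24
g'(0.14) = 8.09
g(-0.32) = 1.56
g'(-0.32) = 7.84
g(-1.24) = -5.03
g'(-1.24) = 6.24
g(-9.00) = 158.46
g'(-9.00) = -65.84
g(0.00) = 4.11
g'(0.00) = 8.05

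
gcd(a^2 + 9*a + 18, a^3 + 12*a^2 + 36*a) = a + 6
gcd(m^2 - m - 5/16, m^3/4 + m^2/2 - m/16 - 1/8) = 1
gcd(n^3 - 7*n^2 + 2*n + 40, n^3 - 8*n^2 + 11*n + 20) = n^2 - 9*n + 20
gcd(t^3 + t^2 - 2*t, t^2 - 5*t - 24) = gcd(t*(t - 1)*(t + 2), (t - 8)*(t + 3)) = 1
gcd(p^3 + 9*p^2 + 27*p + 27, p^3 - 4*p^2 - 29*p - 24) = p + 3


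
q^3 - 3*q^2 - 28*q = q*(q - 7)*(q + 4)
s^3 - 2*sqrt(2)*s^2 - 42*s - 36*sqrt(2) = (s - 6*sqrt(2))*(s + sqrt(2))*(s + 3*sqrt(2))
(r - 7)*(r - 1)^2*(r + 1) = r^4 - 8*r^3 + 6*r^2 + 8*r - 7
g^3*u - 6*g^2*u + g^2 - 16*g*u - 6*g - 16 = (g - 8)*(g + 2)*(g*u + 1)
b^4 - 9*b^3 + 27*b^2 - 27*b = b*(b - 3)^3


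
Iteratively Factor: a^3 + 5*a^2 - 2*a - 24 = (a - 2)*(a^2 + 7*a + 12) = (a - 2)*(a + 4)*(a + 3)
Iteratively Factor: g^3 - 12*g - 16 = (g + 2)*(g^2 - 2*g - 8) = (g - 4)*(g + 2)*(g + 2)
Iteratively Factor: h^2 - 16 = (h - 4)*(h + 4)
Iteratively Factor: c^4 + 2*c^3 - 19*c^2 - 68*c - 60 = (c - 5)*(c^3 + 7*c^2 + 16*c + 12) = (c - 5)*(c + 2)*(c^2 + 5*c + 6) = (c - 5)*(c + 2)^2*(c + 3)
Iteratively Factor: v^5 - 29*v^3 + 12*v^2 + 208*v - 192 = (v - 3)*(v^4 + 3*v^3 - 20*v^2 - 48*v + 64) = (v - 3)*(v - 1)*(v^3 + 4*v^2 - 16*v - 64) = (v - 4)*(v - 3)*(v - 1)*(v^2 + 8*v + 16) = (v - 4)*(v - 3)*(v - 1)*(v + 4)*(v + 4)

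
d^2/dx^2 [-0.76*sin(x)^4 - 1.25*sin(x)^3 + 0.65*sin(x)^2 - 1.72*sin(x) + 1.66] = 12.16*sin(x)^4 + 11.25*sin(x)^3 - 11.72*sin(x)^2 - 5.78*sin(x) + 1.3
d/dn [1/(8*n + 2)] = -2/(4*n + 1)^2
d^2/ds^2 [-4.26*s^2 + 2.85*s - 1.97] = -8.52000000000000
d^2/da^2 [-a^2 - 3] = -2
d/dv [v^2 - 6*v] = 2*v - 6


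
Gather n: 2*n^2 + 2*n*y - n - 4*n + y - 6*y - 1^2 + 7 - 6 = 2*n^2 + n*(2*y - 5) - 5*y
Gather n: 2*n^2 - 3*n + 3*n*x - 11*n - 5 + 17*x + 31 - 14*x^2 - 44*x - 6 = 2*n^2 + n*(3*x - 14) - 14*x^2 - 27*x + 20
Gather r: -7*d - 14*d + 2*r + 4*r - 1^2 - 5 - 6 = -21*d + 6*r - 12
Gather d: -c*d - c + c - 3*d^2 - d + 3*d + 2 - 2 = -3*d^2 + d*(2 - c)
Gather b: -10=-10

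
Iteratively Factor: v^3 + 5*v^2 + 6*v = (v)*(v^2 + 5*v + 6) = v*(v + 2)*(v + 3)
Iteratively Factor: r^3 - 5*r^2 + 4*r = (r - 1)*(r^2 - 4*r) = (r - 4)*(r - 1)*(r)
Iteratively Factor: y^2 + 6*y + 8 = (y + 4)*(y + 2)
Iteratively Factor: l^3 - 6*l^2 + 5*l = (l - 5)*(l^2 - l) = (l - 5)*(l - 1)*(l)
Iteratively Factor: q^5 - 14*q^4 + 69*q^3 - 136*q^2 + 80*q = (q - 4)*(q^4 - 10*q^3 + 29*q^2 - 20*q) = (q - 4)^2*(q^3 - 6*q^2 + 5*q) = (q - 5)*(q - 4)^2*(q^2 - q) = (q - 5)*(q - 4)^2*(q - 1)*(q)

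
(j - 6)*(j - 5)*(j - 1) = j^3 - 12*j^2 + 41*j - 30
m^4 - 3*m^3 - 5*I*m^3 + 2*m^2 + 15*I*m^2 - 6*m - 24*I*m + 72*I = (m - 3)*(m - 4*I)*(m - 3*I)*(m + 2*I)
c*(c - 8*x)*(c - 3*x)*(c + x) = c^4 - 10*c^3*x + 13*c^2*x^2 + 24*c*x^3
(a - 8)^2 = a^2 - 16*a + 64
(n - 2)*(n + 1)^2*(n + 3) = n^4 + 3*n^3 - 3*n^2 - 11*n - 6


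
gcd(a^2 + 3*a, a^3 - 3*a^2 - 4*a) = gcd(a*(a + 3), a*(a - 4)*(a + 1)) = a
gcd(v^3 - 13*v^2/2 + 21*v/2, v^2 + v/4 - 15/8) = 1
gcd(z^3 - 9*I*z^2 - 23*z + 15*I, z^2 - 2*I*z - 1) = z - I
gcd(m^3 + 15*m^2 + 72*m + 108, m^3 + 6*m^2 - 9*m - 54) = m^2 + 9*m + 18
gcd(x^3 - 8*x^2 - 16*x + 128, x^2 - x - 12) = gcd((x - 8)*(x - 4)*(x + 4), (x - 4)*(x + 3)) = x - 4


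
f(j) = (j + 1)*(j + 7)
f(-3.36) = -8.59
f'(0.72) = 9.44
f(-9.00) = 16.00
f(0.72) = 13.28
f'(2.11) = 12.22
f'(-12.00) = -16.00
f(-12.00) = 55.00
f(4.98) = 71.64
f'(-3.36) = 1.28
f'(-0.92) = 6.16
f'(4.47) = 16.94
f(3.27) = 43.85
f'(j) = 2*j + 8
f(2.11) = 28.33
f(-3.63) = -8.86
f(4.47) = 62.74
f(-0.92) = 0.49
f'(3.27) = 14.54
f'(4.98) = 17.96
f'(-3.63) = 0.74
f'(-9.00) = -10.00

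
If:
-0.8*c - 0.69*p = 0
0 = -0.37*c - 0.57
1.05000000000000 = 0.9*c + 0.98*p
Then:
No Solution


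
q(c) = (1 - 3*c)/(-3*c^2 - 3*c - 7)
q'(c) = (1 - 3*c)*(6*c + 3)/(-3*c^2 - 3*c - 7)^2 - 3/(-3*c^2 - 3*c - 7) = 3*(-3*c^2 + 2*c + 8)/(9*c^4 + 18*c^3 + 51*c^2 + 42*c + 49)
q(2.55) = 0.19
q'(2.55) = -0.02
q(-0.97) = -0.57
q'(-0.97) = 0.20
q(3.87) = 0.17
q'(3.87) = -0.02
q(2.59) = 0.19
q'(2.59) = -0.02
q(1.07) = 0.16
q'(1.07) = 0.11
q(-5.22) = -0.23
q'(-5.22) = -0.05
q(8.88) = 0.09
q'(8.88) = -0.01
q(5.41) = 0.14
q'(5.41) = -0.02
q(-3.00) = -0.40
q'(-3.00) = -0.12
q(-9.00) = -0.13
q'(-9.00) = -0.02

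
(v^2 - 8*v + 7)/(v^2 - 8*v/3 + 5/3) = 3*(v - 7)/(3*v - 5)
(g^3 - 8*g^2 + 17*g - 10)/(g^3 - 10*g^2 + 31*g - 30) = (g - 1)/(g - 3)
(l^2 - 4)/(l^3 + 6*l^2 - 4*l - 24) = 1/(l + 6)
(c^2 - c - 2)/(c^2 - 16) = (c^2 - c - 2)/(c^2 - 16)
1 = 1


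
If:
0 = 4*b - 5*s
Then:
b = 5*s/4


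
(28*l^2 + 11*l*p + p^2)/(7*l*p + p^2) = (4*l + p)/p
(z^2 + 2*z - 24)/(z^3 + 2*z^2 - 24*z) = 1/z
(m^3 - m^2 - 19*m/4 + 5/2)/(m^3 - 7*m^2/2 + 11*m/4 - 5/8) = 2*(m + 2)/(2*m - 1)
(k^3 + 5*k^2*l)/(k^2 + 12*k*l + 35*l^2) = k^2/(k + 7*l)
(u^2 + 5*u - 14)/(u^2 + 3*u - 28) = (u - 2)/(u - 4)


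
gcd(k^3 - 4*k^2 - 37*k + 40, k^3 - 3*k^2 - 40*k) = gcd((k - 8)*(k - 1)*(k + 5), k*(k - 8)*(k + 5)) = k^2 - 3*k - 40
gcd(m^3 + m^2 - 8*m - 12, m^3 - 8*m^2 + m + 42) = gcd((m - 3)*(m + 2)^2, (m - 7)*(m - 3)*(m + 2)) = m^2 - m - 6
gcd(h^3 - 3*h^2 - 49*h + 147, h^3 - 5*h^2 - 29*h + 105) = h^2 - 10*h + 21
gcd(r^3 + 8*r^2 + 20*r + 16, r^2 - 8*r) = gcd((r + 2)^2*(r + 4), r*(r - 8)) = 1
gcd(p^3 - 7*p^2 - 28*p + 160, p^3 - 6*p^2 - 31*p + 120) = p^2 - 3*p - 40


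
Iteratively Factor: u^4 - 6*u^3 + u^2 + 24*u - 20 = (u - 1)*(u^3 - 5*u^2 - 4*u + 20) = (u - 1)*(u + 2)*(u^2 - 7*u + 10) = (u - 2)*(u - 1)*(u + 2)*(u - 5)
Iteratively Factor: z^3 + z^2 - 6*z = (z - 2)*(z^2 + 3*z) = (z - 2)*(z + 3)*(z)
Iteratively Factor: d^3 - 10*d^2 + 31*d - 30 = (d - 5)*(d^2 - 5*d + 6) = (d - 5)*(d - 3)*(d - 2)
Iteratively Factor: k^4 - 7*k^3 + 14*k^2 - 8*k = (k - 1)*(k^3 - 6*k^2 + 8*k) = (k - 4)*(k - 1)*(k^2 - 2*k) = k*(k - 4)*(k - 1)*(k - 2)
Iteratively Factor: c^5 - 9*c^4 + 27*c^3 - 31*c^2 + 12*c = (c - 1)*(c^4 - 8*c^3 + 19*c^2 - 12*c) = (c - 4)*(c - 1)*(c^3 - 4*c^2 + 3*c) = (c - 4)*(c - 1)^2*(c^2 - 3*c) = c*(c - 4)*(c - 1)^2*(c - 3)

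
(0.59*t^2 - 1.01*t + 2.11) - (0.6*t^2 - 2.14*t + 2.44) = -0.01*t^2 + 1.13*t - 0.33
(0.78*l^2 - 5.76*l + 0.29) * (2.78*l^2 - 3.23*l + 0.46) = 2.1684*l^4 - 18.5322*l^3 + 19.7698*l^2 - 3.5863*l + 0.1334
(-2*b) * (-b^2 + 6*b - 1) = 2*b^3 - 12*b^2 + 2*b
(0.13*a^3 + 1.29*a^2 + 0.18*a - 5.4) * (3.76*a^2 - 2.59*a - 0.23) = 0.4888*a^5 + 4.5137*a^4 - 2.6942*a^3 - 21.0669*a^2 + 13.9446*a + 1.242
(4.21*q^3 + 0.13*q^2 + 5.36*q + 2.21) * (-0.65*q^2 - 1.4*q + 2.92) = -2.7365*q^5 - 5.9785*q^4 + 8.6272*q^3 - 8.5609*q^2 + 12.5572*q + 6.4532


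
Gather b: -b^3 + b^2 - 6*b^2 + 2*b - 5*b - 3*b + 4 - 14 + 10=-b^3 - 5*b^2 - 6*b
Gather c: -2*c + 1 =1 - 2*c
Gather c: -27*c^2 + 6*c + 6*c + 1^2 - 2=-27*c^2 + 12*c - 1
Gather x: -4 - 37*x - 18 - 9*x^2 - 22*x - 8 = -9*x^2 - 59*x - 30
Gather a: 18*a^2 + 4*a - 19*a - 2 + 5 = 18*a^2 - 15*a + 3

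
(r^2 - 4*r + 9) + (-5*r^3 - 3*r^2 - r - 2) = -5*r^3 - 2*r^2 - 5*r + 7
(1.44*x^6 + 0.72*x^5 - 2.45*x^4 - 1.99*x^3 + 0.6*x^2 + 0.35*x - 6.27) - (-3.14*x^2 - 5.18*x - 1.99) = 1.44*x^6 + 0.72*x^5 - 2.45*x^4 - 1.99*x^3 + 3.74*x^2 + 5.53*x - 4.28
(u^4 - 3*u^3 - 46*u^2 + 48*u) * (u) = u^5 - 3*u^4 - 46*u^3 + 48*u^2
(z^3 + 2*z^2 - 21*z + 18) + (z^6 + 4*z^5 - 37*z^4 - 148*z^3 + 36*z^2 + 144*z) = z^6 + 4*z^5 - 37*z^4 - 147*z^3 + 38*z^2 + 123*z + 18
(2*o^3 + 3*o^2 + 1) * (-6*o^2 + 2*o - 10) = -12*o^5 - 14*o^4 - 14*o^3 - 36*o^2 + 2*o - 10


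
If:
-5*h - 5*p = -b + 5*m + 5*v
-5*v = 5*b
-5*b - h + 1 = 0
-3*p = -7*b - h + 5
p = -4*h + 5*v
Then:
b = 8/43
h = 3/43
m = 293/215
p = -52/43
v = -8/43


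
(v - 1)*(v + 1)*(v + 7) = v^3 + 7*v^2 - v - 7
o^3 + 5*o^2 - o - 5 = (o - 1)*(o + 1)*(o + 5)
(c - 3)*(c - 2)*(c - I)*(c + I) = c^4 - 5*c^3 + 7*c^2 - 5*c + 6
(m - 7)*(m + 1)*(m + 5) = m^3 - m^2 - 37*m - 35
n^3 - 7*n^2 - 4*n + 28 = (n - 7)*(n - 2)*(n + 2)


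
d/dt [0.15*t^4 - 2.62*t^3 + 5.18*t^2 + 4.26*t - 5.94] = 0.6*t^3 - 7.86*t^2 + 10.36*t + 4.26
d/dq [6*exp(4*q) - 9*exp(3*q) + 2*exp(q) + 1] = (24*exp(3*q) - 27*exp(2*q) + 2)*exp(q)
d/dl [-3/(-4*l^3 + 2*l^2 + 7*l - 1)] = 3*(-12*l^2 + 4*l + 7)/(4*l^3 - 2*l^2 - 7*l + 1)^2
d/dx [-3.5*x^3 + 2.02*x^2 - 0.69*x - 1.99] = -10.5*x^2 + 4.04*x - 0.69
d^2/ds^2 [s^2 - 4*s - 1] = 2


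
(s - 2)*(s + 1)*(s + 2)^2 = s^4 + 3*s^3 - 2*s^2 - 12*s - 8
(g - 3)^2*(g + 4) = g^3 - 2*g^2 - 15*g + 36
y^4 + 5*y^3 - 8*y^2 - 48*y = y*(y - 3)*(y + 4)^2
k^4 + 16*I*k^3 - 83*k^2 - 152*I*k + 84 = (k + I)*(k + 2*I)*(k + 6*I)*(k + 7*I)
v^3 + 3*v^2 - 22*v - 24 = (v - 4)*(v + 1)*(v + 6)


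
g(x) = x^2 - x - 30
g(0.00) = -30.00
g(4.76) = -12.10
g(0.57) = -30.25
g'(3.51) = 6.02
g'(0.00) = -1.00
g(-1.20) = -27.36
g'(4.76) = 8.52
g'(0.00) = -1.00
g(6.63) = 7.33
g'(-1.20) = -3.40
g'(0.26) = -0.48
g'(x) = 2*x - 1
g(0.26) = -30.19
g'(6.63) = 12.26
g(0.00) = -30.00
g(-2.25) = -22.69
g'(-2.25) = -5.50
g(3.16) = -23.17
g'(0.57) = 0.14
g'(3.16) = 5.32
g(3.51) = -21.19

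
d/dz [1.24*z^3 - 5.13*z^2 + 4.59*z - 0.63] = 3.72*z^2 - 10.26*z + 4.59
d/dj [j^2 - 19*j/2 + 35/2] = 2*j - 19/2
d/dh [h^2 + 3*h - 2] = 2*h + 3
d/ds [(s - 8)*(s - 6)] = 2*s - 14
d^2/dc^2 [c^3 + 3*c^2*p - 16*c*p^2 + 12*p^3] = 6*c + 6*p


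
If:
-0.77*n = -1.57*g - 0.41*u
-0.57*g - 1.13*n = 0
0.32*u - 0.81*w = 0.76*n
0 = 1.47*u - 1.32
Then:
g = -0.19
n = 0.09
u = 0.90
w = 0.27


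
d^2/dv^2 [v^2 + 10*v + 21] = 2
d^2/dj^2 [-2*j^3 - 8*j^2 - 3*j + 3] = -12*j - 16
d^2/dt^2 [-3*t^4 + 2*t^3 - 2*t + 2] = 12*t*(1 - 3*t)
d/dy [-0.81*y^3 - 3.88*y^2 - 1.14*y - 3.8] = -2.43*y^2 - 7.76*y - 1.14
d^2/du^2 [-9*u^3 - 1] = -54*u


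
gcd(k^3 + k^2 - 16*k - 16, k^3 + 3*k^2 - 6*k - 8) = k^2 + 5*k + 4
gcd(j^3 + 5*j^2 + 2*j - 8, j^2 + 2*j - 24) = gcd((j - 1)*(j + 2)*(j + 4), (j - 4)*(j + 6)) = 1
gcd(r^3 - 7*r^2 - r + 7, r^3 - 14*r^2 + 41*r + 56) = r^2 - 6*r - 7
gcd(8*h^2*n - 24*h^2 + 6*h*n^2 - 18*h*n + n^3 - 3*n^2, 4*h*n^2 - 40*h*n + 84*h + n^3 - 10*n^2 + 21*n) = 4*h*n - 12*h + n^2 - 3*n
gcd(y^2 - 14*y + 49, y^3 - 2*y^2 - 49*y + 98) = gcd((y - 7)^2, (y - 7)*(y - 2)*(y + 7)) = y - 7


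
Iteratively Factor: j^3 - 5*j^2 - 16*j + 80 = (j - 5)*(j^2 - 16) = (j - 5)*(j - 4)*(j + 4)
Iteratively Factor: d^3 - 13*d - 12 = (d + 1)*(d^2 - d - 12) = (d - 4)*(d + 1)*(d + 3)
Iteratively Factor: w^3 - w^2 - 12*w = (w)*(w^2 - w - 12) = w*(w - 4)*(w + 3)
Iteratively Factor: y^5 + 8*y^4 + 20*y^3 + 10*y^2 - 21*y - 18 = (y + 1)*(y^4 + 7*y^3 + 13*y^2 - 3*y - 18) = (y - 1)*(y + 1)*(y^3 + 8*y^2 + 21*y + 18) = (y - 1)*(y + 1)*(y + 3)*(y^2 + 5*y + 6) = (y - 1)*(y + 1)*(y + 3)^2*(y + 2)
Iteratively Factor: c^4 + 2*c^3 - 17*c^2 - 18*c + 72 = (c - 3)*(c^3 + 5*c^2 - 2*c - 24) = (c - 3)*(c + 4)*(c^2 + c - 6) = (c - 3)*(c - 2)*(c + 4)*(c + 3)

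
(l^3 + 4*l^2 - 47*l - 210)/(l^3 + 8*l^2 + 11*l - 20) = (l^2 - l - 42)/(l^2 + 3*l - 4)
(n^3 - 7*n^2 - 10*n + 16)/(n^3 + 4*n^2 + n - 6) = (n - 8)/(n + 3)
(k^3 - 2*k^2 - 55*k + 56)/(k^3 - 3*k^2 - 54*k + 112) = (k - 1)/(k - 2)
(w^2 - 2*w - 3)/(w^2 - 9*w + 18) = (w + 1)/(w - 6)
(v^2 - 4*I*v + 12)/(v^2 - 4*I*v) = (v^2 - 4*I*v + 12)/(v*(v - 4*I))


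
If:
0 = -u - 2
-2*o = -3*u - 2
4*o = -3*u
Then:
No Solution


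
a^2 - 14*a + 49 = (a - 7)^2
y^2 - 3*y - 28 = (y - 7)*(y + 4)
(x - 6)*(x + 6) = x^2 - 36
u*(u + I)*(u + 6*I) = u^3 + 7*I*u^2 - 6*u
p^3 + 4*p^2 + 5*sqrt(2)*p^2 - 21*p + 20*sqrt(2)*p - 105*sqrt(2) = (p - 3)*(p + 7)*(p + 5*sqrt(2))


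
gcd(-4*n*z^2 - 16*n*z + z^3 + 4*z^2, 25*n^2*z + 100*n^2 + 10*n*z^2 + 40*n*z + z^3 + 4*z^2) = z + 4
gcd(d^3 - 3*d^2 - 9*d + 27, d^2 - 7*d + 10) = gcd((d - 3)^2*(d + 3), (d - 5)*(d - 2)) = 1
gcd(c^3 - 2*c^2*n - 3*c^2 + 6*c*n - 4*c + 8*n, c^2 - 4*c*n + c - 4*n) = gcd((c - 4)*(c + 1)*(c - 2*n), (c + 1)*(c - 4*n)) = c + 1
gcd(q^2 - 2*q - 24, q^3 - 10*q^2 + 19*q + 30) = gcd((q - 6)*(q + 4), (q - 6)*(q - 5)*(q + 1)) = q - 6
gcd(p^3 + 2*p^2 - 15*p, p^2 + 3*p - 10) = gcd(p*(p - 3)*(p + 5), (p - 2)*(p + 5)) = p + 5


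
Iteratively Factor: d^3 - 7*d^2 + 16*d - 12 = (d - 2)*(d^2 - 5*d + 6) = (d - 3)*(d - 2)*(d - 2)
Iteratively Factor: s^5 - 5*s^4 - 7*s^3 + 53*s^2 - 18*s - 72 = (s + 3)*(s^4 - 8*s^3 + 17*s^2 + 2*s - 24) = (s - 2)*(s + 3)*(s^3 - 6*s^2 + 5*s + 12) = (s - 3)*(s - 2)*(s + 3)*(s^2 - 3*s - 4) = (s - 3)*(s - 2)*(s + 1)*(s + 3)*(s - 4)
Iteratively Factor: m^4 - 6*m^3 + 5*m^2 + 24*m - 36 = (m - 3)*(m^3 - 3*m^2 - 4*m + 12) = (m - 3)*(m - 2)*(m^2 - m - 6) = (m - 3)^2*(m - 2)*(m + 2)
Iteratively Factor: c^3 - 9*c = (c + 3)*(c^2 - 3*c) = (c - 3)*(c + 3)*(c)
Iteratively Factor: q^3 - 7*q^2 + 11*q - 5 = (q - 1)*(q^2 - 6*q + 5) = (q - 1)^2*(q - 5)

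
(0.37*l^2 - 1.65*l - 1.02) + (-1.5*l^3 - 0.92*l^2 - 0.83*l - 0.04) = -1.5*l^3 - 0.55*l^2 - 2.48*l - 1.06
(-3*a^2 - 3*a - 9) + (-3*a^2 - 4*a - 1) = -6*a^2 - 7*a - 10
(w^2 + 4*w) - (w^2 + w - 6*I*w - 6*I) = 3*w + 6*I*w + 6*I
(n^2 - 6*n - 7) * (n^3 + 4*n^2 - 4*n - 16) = n^5 - 2*n^4 - 35*n^3 - 20*n^2 + 124*n + 112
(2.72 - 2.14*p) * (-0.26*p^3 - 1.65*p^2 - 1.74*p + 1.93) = 0.5564*p^4 + 2.8238*p^3 - 0.7644*p^2 - 8.863*p + 5.2496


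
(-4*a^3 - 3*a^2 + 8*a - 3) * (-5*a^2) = 20*a^5 + 15*a^4 - 40*a^3 + 15*a^2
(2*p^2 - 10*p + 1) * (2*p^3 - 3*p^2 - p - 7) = 4*p^5 - 26*p^4 + 30*p^3 - 7*p^2 + 69*p - 7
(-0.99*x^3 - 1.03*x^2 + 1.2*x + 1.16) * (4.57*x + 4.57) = -4.5243*x^4 - 9.2314*x^3 + 0.776899999999999*x^2 + 10.7852*x + 5.3012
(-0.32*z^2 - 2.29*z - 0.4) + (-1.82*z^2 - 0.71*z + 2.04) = -2.14*z^2 - 3.0*z + 1.64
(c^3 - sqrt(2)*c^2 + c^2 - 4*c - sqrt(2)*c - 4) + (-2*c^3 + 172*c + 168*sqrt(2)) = -c^3 - sqrt(2)*c^2 + c^2 - sqrt(2)*c + 168*c - 4 + 168*sqrt(2)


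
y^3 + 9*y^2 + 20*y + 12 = (y + 1)*(y + 2)*(y + 6)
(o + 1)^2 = o^2 + 2*o + 1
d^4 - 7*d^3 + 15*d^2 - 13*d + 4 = (d - 4)*(d - 1)^3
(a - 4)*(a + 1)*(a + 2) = a^3 - a^2 - 10*a - 8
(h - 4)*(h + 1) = h^2 - 3*h - 4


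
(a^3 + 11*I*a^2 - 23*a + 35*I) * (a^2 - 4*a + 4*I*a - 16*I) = a^5 - 4*a^4 + 15*I*a^4 - 67*a^3 - 60*I*a^3 + 268*a^2 - 57*I*a^2 - 140*a + 228*I*a + 560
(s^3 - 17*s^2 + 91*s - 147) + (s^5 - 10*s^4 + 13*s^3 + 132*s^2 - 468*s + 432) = s^5 - 10*s^4 + 14*s^3 + 115*s^2 - 377*s + 285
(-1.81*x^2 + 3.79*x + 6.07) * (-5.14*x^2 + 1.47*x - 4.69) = 9.3034*x^4 - 22.1413*x^3 - 17.1396*x^2 - 8.8522*x - 28.4683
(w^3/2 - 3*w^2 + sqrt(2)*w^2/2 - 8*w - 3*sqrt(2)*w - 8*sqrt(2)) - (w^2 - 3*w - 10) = w^3/2 - 4*w^2 + sqrt(2)*w^2/2 - 5*w - 3*sqrt(2)*w - 8*sqrt(2) + 10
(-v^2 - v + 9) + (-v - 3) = -v^2 - 2*v + 6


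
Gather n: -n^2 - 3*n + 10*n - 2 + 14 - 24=-n^2 + 7*n - 12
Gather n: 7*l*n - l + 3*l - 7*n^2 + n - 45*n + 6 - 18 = 2*l - 7*n^2 + n*(7*l - 44) - 12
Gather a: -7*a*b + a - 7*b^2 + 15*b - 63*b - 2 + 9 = a*(1 - 7*b) - 7*b^2 - 48*b + 7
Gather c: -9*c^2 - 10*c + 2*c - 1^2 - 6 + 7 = -9*c^2 - 8*c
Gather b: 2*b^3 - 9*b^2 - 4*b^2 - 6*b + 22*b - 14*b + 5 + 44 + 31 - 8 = 2*b^3 - 13*b^2 + 2*b + 72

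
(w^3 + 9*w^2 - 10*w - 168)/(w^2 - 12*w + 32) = (w^2 + 13*w + 42)/(w - 8)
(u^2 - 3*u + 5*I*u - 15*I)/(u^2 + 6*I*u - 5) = (u - 3)/(u + I)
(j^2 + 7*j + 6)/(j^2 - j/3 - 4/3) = 3*(j + 6)/(3*j - 4)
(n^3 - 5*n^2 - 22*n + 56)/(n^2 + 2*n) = (n^3 - 5*n^2 - 22*n + 56)/(n*(n + 2))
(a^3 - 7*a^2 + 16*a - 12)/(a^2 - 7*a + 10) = (a^2 - 5*a + 6)/(a - 5)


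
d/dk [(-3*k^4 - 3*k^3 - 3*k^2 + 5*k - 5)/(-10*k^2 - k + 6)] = (60*k^5 + 39*k^4 - 66*k^3 - k^2 - 136*k + 25)/(100*k^4 + 20*k^3 - 119*k^2 - 12*k + 36)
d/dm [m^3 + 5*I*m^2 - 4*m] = 3*m^2 + 10*I*m - 4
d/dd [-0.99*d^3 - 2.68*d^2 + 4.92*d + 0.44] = -2.97*d^2 - 5.36*d + 4.92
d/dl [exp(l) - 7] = exp(l)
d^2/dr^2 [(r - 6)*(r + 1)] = 2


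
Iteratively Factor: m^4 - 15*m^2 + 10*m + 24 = (m + 4)*(m^3 - 4*m^2 + m + 6) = (m - 2)*(m + 4)*(m^2 - 2*m - 3) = (m - 3)*(m - 2)*(m + 4)*(m + 1)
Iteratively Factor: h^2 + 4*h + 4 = (h + 2)*(h + 2)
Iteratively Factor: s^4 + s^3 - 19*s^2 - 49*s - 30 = (s + 2)*(s^3 - s^2 - 17*s - 15) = (s + 2)*(s + 3)*(s^2 - 4*s - 5) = (s + 1)*(s + 2)*(s + 3)*(s - 5)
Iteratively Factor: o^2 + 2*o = (o + 2)*(o)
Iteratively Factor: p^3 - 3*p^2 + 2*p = (p - 2)*(p^2 - p) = (p - 2)*(p - 1)*(p)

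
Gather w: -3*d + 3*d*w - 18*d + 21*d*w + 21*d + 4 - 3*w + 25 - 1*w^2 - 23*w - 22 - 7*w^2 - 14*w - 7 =-8*w^2 + w*(24*d - 40)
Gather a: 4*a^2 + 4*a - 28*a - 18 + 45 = 4*a^2 - 24*a + 27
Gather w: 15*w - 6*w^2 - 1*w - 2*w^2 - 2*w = -8*w^2 + 12*w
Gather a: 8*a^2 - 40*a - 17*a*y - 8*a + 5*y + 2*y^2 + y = 8*a^2 + a*(-17*y - 48) + 2*y^2 + 6*y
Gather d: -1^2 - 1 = -2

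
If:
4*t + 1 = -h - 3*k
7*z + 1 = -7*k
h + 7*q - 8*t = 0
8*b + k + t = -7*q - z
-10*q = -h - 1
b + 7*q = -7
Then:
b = 526/375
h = -6827/525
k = 59606/7875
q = -3151/2625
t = -7024/2625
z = -60731/7875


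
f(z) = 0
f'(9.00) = 0.00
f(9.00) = 0.00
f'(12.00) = 0.00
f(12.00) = 0.00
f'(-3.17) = 0.00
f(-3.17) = 0.00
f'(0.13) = 0.00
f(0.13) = 0.00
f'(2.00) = 0.00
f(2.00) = 0.00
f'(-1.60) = 0.00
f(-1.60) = 0.00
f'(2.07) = 0.00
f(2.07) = 0.00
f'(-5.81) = 0.00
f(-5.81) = 0.00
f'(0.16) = 0.00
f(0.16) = 0.00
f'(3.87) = 0.00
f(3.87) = 0.00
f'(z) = 0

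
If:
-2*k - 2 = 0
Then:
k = -1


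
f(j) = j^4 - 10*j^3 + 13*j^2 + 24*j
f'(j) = 4*j^3 - 30*j^2 + 26*j + 24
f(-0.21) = -4.37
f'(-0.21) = 17.18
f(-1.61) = 43.51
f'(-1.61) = -112.32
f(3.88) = -68.65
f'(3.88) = -93.11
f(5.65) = -233.98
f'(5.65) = -65.33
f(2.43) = 26.46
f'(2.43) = -32.57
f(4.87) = -167.32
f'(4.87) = -98.88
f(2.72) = 14.96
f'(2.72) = -46.74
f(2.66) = 17.68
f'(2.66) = -43.82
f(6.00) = -252.00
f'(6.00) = -36.00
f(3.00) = 0.00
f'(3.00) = -60.00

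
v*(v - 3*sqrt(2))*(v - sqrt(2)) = v^3 - 4*sqrt(2)*v^2 + 6*v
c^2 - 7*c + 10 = (c - 5)*(c - 2)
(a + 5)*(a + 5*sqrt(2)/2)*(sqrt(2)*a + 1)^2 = 2*a^4 + 7*sqrt(2)*a^3 + 10*a^3 + 11*a^2 + 35*sqrt(2)*a^2 + 5*sqrt(2)*a/2 + 55*a + 25*sqrt(2)/2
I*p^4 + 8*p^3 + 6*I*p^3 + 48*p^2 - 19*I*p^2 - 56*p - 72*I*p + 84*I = (p + 7)*(p - 6*I)*(p - 2*I)*(I*p - I)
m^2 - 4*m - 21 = (m - 7)*(m + 3)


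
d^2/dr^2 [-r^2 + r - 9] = -2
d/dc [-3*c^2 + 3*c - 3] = 3 - 6*c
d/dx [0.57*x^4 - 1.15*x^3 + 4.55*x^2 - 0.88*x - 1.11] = 2.28*x^3 - 3.45*x^2 + 9.1*x - 0.88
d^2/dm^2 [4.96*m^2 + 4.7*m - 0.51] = 9.92000000000000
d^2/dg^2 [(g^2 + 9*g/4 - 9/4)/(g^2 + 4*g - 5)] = (-7*g^3 + 33*g^2 + 27*g + 91)/(2*(g^6 + 12*g^5 + 33*g^4 - 56*g^3 - 165*g^2 + 300*g - 125))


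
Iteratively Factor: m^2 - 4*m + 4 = (m - 2)*(m - 2)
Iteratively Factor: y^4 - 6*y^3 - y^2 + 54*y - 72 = (y - 4)*(y^3 - 2*y^2 - 9*y + 18) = (y - 4)*(y - 2)*(y^2 - 9) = (y - 4)*(y - 2)*(y + 3)*(y - 3)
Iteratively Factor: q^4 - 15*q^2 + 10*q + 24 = (q - 3)*(q^3 + 3*q^2 - 6*q - 8) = (q - 3)*(q + 1)*(q^2 + 2*q - 8) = (q - 3)*(q - 2)*(q + 1)*(q + 4)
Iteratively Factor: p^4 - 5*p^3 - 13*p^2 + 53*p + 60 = (p + 3)*(p^3 - 8*p^2 + 11*p + 20) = (p + 1)*(p + 3)*(p^2 - 9*p + 20) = (p - 4)*(p + 1)*(p + 3)*(p - 5)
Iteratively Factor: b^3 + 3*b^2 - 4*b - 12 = (b + 3)*(b^2 - 4) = (b - 2)*(b + 3)*(b + 2)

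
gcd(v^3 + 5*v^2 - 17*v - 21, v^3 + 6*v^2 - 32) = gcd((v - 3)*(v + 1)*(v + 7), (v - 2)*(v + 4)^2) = 1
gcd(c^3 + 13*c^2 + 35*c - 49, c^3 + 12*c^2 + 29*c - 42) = c^2 + 6*c - 7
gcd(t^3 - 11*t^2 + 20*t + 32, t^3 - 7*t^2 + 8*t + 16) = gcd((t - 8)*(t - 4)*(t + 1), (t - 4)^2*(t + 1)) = t^2 - 3*t - 4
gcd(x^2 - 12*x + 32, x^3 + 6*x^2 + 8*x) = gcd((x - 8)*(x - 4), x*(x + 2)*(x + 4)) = 1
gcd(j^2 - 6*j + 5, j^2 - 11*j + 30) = j - 5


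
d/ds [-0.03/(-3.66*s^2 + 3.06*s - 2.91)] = (0.0918 - 0.2196*s)/(3.66*s^2 - 3.06*s + 2.91)^2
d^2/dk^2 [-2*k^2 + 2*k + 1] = -4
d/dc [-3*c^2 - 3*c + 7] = -6*c - 3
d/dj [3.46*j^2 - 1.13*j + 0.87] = 6.92*j - 1.13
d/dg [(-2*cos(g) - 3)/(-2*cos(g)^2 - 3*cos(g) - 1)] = (4*cos(g)^2 + 12*cos(g) + 7)*sin(g)/((cos(g) + 1)^2*(2*cos(g) + 1)^2)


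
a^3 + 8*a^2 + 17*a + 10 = (a + 1)*(a + 2)*(a + 5)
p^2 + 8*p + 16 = (p + 4)^2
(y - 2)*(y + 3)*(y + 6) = y^3 + 7*y^2 - 36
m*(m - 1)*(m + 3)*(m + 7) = m^4 + 9*m^3 + 11*m^2 - 21*m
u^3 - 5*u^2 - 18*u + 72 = (u - 6)*(u - 3)*(u + 4)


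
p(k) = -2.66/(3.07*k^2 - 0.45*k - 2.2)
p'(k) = -2.66*(0.45 - 6.14*k)/(3.07*k^2 - 0.45*k - 2.2)^2 = (16.3324*k - 1.197)/(-3.07*k^2 + 0.45*k + 2.2)^2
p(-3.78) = -0.06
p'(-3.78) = -0.03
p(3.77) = -0.07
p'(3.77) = 0.04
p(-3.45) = -0.07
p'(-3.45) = -0.04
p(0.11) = 1.20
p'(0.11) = 0.12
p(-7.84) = -0.01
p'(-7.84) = -0.00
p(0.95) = -18.58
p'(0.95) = 698.51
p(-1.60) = -0.42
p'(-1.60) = -0.67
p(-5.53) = -0.03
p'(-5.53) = -0.01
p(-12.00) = -0.01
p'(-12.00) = -0.00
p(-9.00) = -0.01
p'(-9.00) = -0.00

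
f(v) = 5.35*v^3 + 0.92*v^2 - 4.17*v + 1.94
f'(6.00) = 584.67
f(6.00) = 1165.64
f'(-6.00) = 562.59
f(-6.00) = -1095.52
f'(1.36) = 28.02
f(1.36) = 11.43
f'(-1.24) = 18.23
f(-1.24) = -1.68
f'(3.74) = 227.21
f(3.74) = 279.09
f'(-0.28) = -3.43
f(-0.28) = 3.06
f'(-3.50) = 186.00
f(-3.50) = -201.58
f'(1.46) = 32.73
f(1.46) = 14.46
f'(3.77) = 230.88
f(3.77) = 285.96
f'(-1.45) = 26.91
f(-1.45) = -6.39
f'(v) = 16.05*v^2 + 1.84*v - 4.17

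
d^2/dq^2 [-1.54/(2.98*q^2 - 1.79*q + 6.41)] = (27.351632*q^2 - 16.429336*q - 1.54*(5.96*q - 1.79)*(11.92*q - 3.58) + 58.833544)/(2.98*q^2 - 1.79*q + 6.41)^3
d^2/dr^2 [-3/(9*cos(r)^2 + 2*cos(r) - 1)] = 3*(648*sin(r)^4 - 404*sin(r)^2 - 131*cos(r) + 27*cos(3*r) - 296)/(2*(-9*sin(r)^2 + 2*cos(r) + 8)^3)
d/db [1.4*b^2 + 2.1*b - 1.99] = 2.8*b + 2.1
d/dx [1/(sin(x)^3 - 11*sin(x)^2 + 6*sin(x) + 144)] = (-3*sin(x)^2 + 22*sin(x) - 6)*cos(x)/(sin(x)^3 - 11*sin(x)^2 + 6*sin(x) + 144)^2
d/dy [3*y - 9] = 3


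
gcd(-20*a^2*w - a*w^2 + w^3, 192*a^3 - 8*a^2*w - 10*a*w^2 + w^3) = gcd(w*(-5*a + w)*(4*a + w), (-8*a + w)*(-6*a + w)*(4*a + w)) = 4*a + w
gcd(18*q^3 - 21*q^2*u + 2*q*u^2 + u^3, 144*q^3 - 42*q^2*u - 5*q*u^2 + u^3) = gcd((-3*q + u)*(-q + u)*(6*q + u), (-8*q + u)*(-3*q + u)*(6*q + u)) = 18*q^2 - 3*q*u - u^2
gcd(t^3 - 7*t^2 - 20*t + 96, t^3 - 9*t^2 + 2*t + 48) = t^2 - 11*t + 24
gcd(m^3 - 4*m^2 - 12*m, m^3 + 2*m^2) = m^2 + 2*m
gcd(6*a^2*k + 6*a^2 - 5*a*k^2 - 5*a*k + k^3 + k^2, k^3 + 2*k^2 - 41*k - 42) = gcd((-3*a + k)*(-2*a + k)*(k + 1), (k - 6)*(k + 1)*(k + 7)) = k + 1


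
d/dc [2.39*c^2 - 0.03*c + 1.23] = 4.78*c - 0.03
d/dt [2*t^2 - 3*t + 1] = 4*t - 3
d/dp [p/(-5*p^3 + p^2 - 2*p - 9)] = (-5*p^3 + p^2 + p*(15*p^2 - 2*p + 2) - 2*p - 9)/(5*p^3 - p^2 + 2*p + 9)^2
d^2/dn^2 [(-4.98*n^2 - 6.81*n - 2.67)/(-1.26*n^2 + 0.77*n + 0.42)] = (7.105427357601e-15*n^4 + 31.286304*n^3 + 41.245848*n^2 + 6.080508*n + 3.34425)/(2.000376*n^6 - 3.667356*n^5 + 0.240786*n^4 + 1.988371*n^3 - 0.0802620000000002*n^2 - 0.407484*n - 0.074088)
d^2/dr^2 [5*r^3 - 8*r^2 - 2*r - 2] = 30*r - 16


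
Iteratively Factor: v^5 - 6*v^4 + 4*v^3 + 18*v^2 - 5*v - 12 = (v + 1)*(v^4 - 7*v^3 + 11*v^2 + 7*v - 12) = (v - 3)*(v + 1)*(v^3 - 4*v^2 - v + 4) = (v - 3)*(v - 1)*(v + 1)*(v^2 - 3*v - 4) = (v - 4)*(v - 3)*(v - 1)*(v + 1)*(v + 1)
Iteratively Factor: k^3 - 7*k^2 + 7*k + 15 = (k + 1)*(k^2 - 8*k + 15) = (k - 5)*(k + 1)*(k - 3)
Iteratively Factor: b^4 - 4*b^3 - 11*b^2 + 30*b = (b + 3)*(b^3 - 7*b^2 + 10*b) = (b - 5)*(b + 3)*(b^2 - 2*b) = b*(b - 5)*(b + 3)*(b - 2)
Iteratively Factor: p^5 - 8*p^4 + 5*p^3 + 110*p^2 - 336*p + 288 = (p - 4)*(p^4 - 4*p^3 - 11*p^2 + 66*p - 72) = (p - 4)*(p + 4)*(p^3 - 8*p^2 + 21*p - 18) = (p - 4)*(p - 3)*(p + 4)*(p^2 - 5*p + 6) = (p - 4)*(p - 3)*(p - 2)*(p + 4)*(p - 3)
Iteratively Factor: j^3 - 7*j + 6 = (j - 1)*(j^2 + j - 6) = (j - 1)*(j + 3)*(j - 2)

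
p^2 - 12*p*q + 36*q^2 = (p - 6*q)^2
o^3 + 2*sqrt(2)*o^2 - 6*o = o*(o - sqrt(2))*(o + 3*sqrt(2))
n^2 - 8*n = n*(n - 8)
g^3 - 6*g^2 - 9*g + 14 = (g - 7)*(g - 1)*(g + 2)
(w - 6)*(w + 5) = w^2 - w - 30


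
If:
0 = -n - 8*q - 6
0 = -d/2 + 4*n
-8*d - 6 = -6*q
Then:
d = -48/37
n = -6/37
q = -27/37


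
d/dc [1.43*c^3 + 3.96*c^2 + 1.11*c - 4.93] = 4.29*c^2 + 7.92*c + 1.11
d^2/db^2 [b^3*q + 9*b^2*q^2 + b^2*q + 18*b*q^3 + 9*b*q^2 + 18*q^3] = 2*q*(3*b + 9*q + 1)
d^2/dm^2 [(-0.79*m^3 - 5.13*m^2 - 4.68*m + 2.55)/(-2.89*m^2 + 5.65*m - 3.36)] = (280.801184*m^3 - 516.657402*m^2 + 30.6707219999998*m + 180.239826)/(24.137569*m^6 - 141.568095*m^5 + 360.957243*m^4 - 509.544685*m^3 + 419.659632*m^2 - 191.35872*m + 37.933056)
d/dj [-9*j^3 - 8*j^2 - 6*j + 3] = -27*j^2 - 16*j - 6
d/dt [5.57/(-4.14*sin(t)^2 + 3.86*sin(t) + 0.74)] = (46.1196*sin(t) - 21.5002)*cos(t)/(-4.14*sin(t)^2 + 3.86*sin(t) + 0.74)^2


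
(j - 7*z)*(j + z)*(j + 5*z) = j^3 - j^2*z - 37*j*z^2 - 35*z^3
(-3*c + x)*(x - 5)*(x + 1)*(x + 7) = -3*c*x^3 - 9*c*x^2 + 99*c*x + 105*c + x^4 + 3*x^3 - 33*x^2 - 35*x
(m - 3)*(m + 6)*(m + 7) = m^3 + 10*m^2 + 3*m - 126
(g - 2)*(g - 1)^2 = g^3 - 4*g^2 + 5*g - 2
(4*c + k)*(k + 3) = 4*c*k + 12*c + k^2 + 3*k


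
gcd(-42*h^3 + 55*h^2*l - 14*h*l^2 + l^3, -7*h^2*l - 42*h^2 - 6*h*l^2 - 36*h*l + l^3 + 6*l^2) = 7*h - l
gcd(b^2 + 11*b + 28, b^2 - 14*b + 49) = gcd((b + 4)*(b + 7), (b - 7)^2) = 1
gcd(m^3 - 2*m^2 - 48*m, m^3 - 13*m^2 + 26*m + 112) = m - 8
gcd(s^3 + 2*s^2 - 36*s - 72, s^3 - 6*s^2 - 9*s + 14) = s + 2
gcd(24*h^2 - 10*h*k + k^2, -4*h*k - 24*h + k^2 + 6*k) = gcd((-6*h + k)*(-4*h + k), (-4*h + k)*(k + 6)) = 4*h - k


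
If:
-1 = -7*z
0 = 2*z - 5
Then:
No Solution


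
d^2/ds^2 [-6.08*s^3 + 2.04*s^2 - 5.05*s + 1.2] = 4.08 - 36.48*s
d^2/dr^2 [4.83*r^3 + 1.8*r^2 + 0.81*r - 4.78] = 28.98*r + 3.6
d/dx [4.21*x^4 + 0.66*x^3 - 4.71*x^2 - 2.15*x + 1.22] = 16.84*x^3 + 1.98*x^2 - 9.42*x - 2.15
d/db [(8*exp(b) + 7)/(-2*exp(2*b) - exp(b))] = (16*exp(2*b) + 28*exp(b) + 7)*exp(-b)/(4*exp(2*b) + 4*exp(b) + 1)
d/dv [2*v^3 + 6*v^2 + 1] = 6*v*(v + 2)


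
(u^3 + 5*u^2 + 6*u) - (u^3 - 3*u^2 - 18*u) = 8*u^2 + 24*u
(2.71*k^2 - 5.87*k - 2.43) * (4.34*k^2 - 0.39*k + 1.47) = 11.7614*k^4 - 26.5327*k^3 - 4.2732*k^2 - 7.6812*k - 3.5721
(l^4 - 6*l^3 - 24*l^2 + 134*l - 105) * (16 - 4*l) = -4*l^5 + 40*l^4 - 920*l^2 + 2564*l - 1680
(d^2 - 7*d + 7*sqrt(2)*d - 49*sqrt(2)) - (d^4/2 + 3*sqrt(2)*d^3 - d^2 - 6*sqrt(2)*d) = -d^4/2 - 3*sqrt(2)*d^3 + 2*d^2 - 7*d + 13*sqrt(2)*d - 49*sqrt(2)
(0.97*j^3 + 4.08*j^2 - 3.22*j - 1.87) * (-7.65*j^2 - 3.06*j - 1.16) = -7.4205*j^5 - 34.1802*j^4 + 11.023*j^3 + 19.4259*j^2 + 9.4574*j + 2.1692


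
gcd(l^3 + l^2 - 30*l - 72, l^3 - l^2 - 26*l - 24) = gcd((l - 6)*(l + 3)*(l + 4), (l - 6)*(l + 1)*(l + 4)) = l^2 - 2*l - 24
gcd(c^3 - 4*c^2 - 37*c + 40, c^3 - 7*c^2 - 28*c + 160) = c^2 - 3*c - 40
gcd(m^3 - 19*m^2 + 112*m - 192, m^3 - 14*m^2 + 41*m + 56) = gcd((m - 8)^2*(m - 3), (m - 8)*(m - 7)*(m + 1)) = m - 8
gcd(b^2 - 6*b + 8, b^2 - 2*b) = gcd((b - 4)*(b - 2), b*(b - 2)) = b - 2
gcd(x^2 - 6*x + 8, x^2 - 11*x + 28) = x - 4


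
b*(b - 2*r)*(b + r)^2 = b^4 - 3*b^2*r^2 - 2*b*r^3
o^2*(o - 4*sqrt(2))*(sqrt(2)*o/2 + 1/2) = sqrt(2)*o^4/2 - 7*o^3/2 - 2*sqrt(2)*o^2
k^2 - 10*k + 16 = (k - 8)*(k - 2)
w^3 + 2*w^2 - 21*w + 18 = (w - 3)*(w - 1)*(w + 6)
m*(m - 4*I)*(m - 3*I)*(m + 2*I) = m^4 - 5*I*m^3 + 2*m^2 - 24*I*m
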